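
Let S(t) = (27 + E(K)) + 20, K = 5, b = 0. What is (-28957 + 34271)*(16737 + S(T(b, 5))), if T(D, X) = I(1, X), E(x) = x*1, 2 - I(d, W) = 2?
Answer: 89216746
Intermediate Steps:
I(d, W) = 0 (I(d, W) = 2 - 1*2 = 2 - 2 = 0)
E(x) = x
T(D, X) = 0
S(t) = 52 (S(t) = (27 + 5) + 20 = 32 + 20 = 52)
(-28957 + 34271)*(16737 + S(T(b, 5))) = (-28957 + 34271)*(16737 + 52) = 5314*16789 = 89216746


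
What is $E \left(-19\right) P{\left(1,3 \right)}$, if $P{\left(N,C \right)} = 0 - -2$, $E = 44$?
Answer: $-1672$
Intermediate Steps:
$P{\left(N,C \right)} = 2$ ($P{\left(N,C \right)} = 0 + 2 = 2$)
$E \left(-19\right) P{\left(1,3 \right)} = 44 \left(-19\right) 2 = \left(-836\right) 2 = -1672$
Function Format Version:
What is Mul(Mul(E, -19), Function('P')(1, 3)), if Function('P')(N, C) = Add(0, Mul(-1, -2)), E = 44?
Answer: -1672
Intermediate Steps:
Function('P')(N, C) = 2 (Function('P')(N, C) = Add(0, 2) = 2)
Mul(Mul(E, -19), Function('P')(1, 3)) = Mul(Mul(44, -19), 2) = Mul(-836, 2) = -1672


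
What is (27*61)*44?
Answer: 72468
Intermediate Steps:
(27*61)*44 = 1647*44 = 72468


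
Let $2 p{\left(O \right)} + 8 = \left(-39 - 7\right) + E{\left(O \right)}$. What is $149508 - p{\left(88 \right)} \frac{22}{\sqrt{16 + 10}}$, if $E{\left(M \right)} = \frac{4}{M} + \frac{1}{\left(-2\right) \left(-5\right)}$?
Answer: $149508 + \frac{1481 \sqrt{26}}{65} \approx 1.4962 \cdot 10^{5}$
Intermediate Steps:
$E{\left(M \right)} = \frac{1}{10} + \frac{4}{M}$ ($E{\left(M \right)} = \frac{4}{M} - - \frac{1}{10} = \frac{4}{M} + \frac{1}{10} = \frac{1}{10} + \frac{4}{M}$)
$p{\left(O \right)} = -27 + \frac{40 + O}{20 O}$ ($p{\left(O \right)} = -4 + \frac{\left(-39 - 7\right) + \frac{40 + O}{10 O}}{2} = -4 + \frac{-46 + \frac{40 + O}{10 O}}{2} = -4 - \left(23 - \frac{40 + O}{20 O}\right) = -27 + \frac{40 + O}{20 O}$)
$149508 - p{\left(88 \right)} \frac{22}{\sqrt{16 + 10}} = 149508 - \left(- \frac{539}{20} + \frac{2}{88}\right) \frac{22}{\sqrt{16 + 10}} = 149508 - \left(- \frac{539}{20} + 2 \cdot \frac{1}{88}\right) \frac{22}{\sqrt{26}} = 149508 - \left(- \frac{539}{20} + \frac{1}{44}\right) 22 \frac{\sqrt{26}}{26} = 149508 - - \frac{1481 \frac{11 \sqrt{26}}{13}}{55} = 149508 - - \frac{1481 \sqrt{26}}{65} = 149508 + \frac{1481 \sqrt{26}}{65}$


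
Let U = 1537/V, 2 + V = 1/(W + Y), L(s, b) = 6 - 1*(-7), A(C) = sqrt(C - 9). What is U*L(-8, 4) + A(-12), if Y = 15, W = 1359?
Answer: -27453894/2747 + I*sqrt(21) ≈ -9994.1 + 4.5826*I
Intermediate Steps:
A(C) = sqrt(-9 + C)
L(s, b) = 13 (L(s, b) = 6 + 7 = 13)
V = -2747/1374 (V = -2 + 1/(1359 + 15) = -2 + 1/1374 = -2747/1374 ≈ -1.9993)
U = -2111838/2747 (U = 1537/(-2747/1374) = 1537*(-1374/2747) = -2111838/2747 ≈ -768.78)
U*L(-8, 4) + A(-12) = -2111838/2747*13 + sqrt(-9 - 12) = -27453894/2747 + sqrt(-21) = -27453894/2747 + I*sqrt(21)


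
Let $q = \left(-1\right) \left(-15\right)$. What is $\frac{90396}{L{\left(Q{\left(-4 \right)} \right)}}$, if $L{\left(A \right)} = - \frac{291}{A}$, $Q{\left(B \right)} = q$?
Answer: $- \frac{451980}{97} \approx -4659.6$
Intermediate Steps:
$q = 15$
$Q{\left(B \right)} = 15$
$\frac{90396}{L{\left(Q{\left(-4 \right)} \right)}} = \frac{90396}{\left(-291\right) \frac{1}{15}} = \frac{90396}{- \frac{97}{5}} = 90396 \left(- \frac{5}{97}\right) = - \frac{451980}{97}$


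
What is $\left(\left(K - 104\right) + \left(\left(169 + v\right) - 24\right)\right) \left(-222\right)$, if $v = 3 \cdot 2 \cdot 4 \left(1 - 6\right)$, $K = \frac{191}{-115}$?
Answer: $\frac{2059272}{115} \approx 17907.0$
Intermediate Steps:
$K = - \frac{191}{115}$ ($K = 191 \left(- \frac{1}{115}\right) = - \frac{191}{115} \approx -1.6609$)
$v = -120$ ($v = 6 \cdot 4 \left(-5\right) = 24 \left(-5\right) = -120$)
$\left(\left(K - 104\right) + \left(\left(169 + v\right) - 24\right)\right) \left(-222\right) = \left(\left(- \frac{191}{115} - 104\right) + \left(\left(169 - 120\right) - 24\right)\right) \left(-222\right) = \left(\left(- \frac{191}{115} - 104\right) + \left(49 - 24\right)\right) \left(-222\right) = \left(- \frac{12151}{115} + 25\right) \left(-222\right) = \left(- \frac{9276}{115}\right) \left(-222\right) = \frac{2059272}{115}$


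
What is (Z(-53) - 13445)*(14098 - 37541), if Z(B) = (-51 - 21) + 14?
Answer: 316550829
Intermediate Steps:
Z(B) = -58 (Z(B) = -72 + 14 = -58)
(Z(-53) - 13445)*(14098 - 37541) = (-58 - 13445)*(14098 - 37541) = -13503*(-23443) = 316550829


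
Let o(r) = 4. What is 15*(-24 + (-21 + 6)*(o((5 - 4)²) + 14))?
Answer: -4410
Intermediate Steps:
15*(-24 + (-21 + 6)*(o((5 - 4)²) + 14)) = 15*(-24 + (-21 + 6)*(4 + 14)) = 15*(-24 - 15*18) = 15*(-24 - 270) = 15*(-294) = -4410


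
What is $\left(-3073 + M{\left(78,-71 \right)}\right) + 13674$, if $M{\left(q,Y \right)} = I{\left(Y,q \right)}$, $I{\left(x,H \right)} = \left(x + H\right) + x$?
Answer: $10537$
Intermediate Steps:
$I{\left(x,H \right)} = H + 2 x$ ($I{\left(x,H \right)} = \left(H + x\right) + x = H + 2 x$)
$M{\left(q,Y \right)} = q + 2 Y$
$\left(-3073 + M{\left(78,-71 \right)}\right) + 13674 = \left(-3073 + \left(78 + 2 \left(-71\right)\right)\right) + 13674 = \left(-3073 + \left(78 - 142\right)\right) + 13674 = \left(-3073 - 64\right) + 13674 = -3137 + 13674 = 10537$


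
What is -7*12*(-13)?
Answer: 1092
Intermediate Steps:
-7*12*(-13) = -84*(-13) = 1092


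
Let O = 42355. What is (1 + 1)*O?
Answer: 84710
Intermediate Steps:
(1 + 1)*O = (1 + 1)*42355 = 2*42355 = 84710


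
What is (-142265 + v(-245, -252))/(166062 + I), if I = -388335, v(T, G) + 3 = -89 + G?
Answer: 142609/222273 ≈ 0.64159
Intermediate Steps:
v(T, G) = -92 + G (v(T, G) = -3 + (-89 + G) = -92 + G)
(-142265 + v(-245, -252))/(166062 + I) = (-142265 + (-92 - 252))/(166062 - 388335) = (-142265 - 344)/(-222273) = -142609*(-1/222273) = 142609/222273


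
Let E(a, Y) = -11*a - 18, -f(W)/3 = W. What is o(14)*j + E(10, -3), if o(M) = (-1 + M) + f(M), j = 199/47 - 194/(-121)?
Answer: -1690649/5687 ≈ -297.28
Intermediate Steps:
f(W) = -3*W
j = 33197/5687 (j = 199*(1/47) - 194*(-1/121) = 199/47 + 194/121 = 33197/5687 ≈ 5.8373)
o(M) = -1 - 2*M (o(M) = (-1 + M) - 3*M = -1 - 2*M)
E(a, Y) = -18 - 11*a
o(14)*j + E(10, -3) = (-1 - 2*14)*(33197/5687) + (-18 - 11*10) = (-1 - 28)*(33197/5687) + (-18 - 110) = -29*33197/5687 - 128 = -962713/5687 - 128 = -1690649/5687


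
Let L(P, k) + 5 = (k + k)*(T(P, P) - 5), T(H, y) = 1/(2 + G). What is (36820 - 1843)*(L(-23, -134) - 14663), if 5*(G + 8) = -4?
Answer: -7901514162/17 ≈ -4.6480e+8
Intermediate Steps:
G = -44/5 (G = -8 + (⅕)*(-4) = -8 - ⅘ = -44/5 ≈ -8.8000)
T(H, y) = -5/34 (T(H, y) = 1/(2 - 44/5) = 1/(-34/5) = -5/34)
L(P, k) = -5 - 175*k/17 (L(P, k) = -5 + (k + k)*(-5/34 - 5) = -5 + (2*k)*(-175/34) = -5 - 175*k/17)
(36820 - 1843)*(L(-23, -134) - 14663) = (36820 - 1843)*((-5 - 175/17*(-134)) - 14663) = 34977*((-5 + 23450/17) - 14663) = 34977*(23365/17 - 14663) = 34977*(-225906/17) = -7901514162/17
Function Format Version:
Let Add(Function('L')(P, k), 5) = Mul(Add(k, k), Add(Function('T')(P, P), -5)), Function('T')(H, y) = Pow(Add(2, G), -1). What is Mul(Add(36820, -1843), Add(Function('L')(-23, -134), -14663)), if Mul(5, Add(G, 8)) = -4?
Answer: Rational(-7901514162, 17) ≈ -4.6480e+8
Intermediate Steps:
G = Rational(-44, 5) (G = Add(-8, Mul(Rational(1, 5), -4)) = Add(-8, Rational(-4, 5)) = Rational(-44, 5) ≈ -8.8000)
Function('T')(H, y) = Rational(-5, 34) (Function('T')(H, y) = Pow(Add(2, Rational(-44, 5)), -1) = Pow(Rational(-34, 5), -1) = Rational(-5, 34))
Function('L')(P, k) = Add(-5, Mul(Rational(-175, 17), k)) (Function('L')(P, k) = Add(-5, Mul(Add(k, k), Add(Rational(-5, 34), -5))) = Add(-5, Mul(Mul(2, k), Rational(-175, 34))) = Add(-5, Mul(Rational(-175, 17), k)))
Mul(Add(36820, -1843), Add(Function('L')(-23, -134), -14663)) = Mul(Add(36820, -1843), Add(Add(-5, Mul(Rational(-175, 17), -134)), -14663)) = Mul(34977, Add(Add(-5, Rational(23450, 17)), -14663)) = Mul(34977, Add(Rational(23365, 17), -14663)) = Mul(34977, Rational(-225906, 17)) = Rational(-7901514162, 17)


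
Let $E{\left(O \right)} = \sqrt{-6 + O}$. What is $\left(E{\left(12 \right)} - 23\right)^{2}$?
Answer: $\left(23 - \sqrt{6}\right)^{2} \approx 422.32$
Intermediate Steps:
$\left(E{\left(12 \right)} - 23\right)^{2} = \left(\sqrt{-6 + 12} - 23\right)^{2} = \left(\sqrt{6} - 23\right)^{2} = \left(-23 + \sqrt{6}\right)^{2}$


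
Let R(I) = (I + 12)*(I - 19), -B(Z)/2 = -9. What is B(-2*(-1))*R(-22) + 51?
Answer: 7431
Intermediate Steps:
B(Z) = 18 (B(Z) = -2*(-9) = 18)
R(I) = (-19 + I)*(12 + I) (R(I) = (12 + I)*(-19 + I) = (-19 + I)*(12 + I))
B(-2*(-1))*R(-22) + 51 = 18*(-228 + (-22)**2 - 7*(-22)) + 51 = 18*(-228 + 484 + 154) + 51 = 18*410 + 51 = 7380 + 51 = 7431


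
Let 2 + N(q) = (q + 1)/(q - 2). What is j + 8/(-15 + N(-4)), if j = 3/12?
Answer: -31/132 ≈ -0.23485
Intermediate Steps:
N(q) = -2 + (1 + q)/(-2 + q) (N(q) = -2 + (q + 1)/(q - 2) = -2 + (1 + q)/(-2 + q))
j = ¼ (j = 3*(1/12) = ¼ ≈ 0.25000)
j + 8/(-15 + N(-4)) = ¼ + 8/(-15 + (5 - 1*(-4))/(-2 - 4)) = ¼ + 8/(-15 + (5 + 4)/(-6)) = ¼ + 8/(-15 - ⅙*9) = ¼ + 8/(-15 - 3/2) = ¼ + 8/(-33/2) = ¼ + 8*(-2/33) = ¼ - 16/33 = -31/132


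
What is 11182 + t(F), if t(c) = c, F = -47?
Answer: 11135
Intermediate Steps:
11182 + t(F) = 11182 - 47 = 11135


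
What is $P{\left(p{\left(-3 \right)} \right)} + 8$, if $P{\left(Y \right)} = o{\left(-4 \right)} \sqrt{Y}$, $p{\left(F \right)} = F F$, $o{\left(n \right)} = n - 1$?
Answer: $-7$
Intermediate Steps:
$o{\left(n \right)} = -1 + n$
$p{\left(F \right)} = F^{2}$
$P{\left(Y \right)} = - 5 \sqrt{Y}$ ($P{\left(Y \right)} = \left(-1 - 4\right) \sqrt{Y} = - 5 \sqrt{Y}$)
$P{\left(p{\left(-3 \right)} \right)} + 8 = - 5 \sqrt{\left(-3\right)^{2}} + 8 = - 5 \sqrt{9} + 8 = \left(-5\right) 3 + 8 = -15 + 8 = -7$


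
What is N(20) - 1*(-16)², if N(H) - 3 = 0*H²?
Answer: -253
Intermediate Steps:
N(H) = 3 (N(H) = 3 + 0*H² = 3 + 0 = 3)
N(20) - 1*(-16)² = 3 - 1*(-16)² = 3 - 1*256 = 3 - 256 = -253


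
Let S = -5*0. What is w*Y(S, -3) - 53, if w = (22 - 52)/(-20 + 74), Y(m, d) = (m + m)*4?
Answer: -53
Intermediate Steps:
S = 0
Y(m, d) = 8*m (Y(m, d) = (2*m)*4 = 8*m)
w = -5/9 (w = -30/54 = -30*1/54 = -5/9 ≈ -0.55556)
w*Y(S, -3) - 53 = -40*0/9 - 53 = -5/9*0 - 53 = 0 - 53 = -53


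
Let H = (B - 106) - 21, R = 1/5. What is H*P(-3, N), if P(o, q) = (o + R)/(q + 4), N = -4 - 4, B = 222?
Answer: 133/2 ≈ 66.500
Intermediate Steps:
R = ⅕ ≈ 0.20000
N = -8
P(o, q) = (⅕ + o)/(4 + q) (P(o, q) = (o + ⅕)/(q + 4) = (⅕ + o)/(4 + q))
H = 95 (H = (222 - 106) - 21 = 116 - 21 = 95)
H*P(-3, N) = 95*((⅕ - 3)/(4 - 8)) = 95*(-14/5/(-4)) = 95*(-¼*(-14/5)) = 95*(7/10) = 133/2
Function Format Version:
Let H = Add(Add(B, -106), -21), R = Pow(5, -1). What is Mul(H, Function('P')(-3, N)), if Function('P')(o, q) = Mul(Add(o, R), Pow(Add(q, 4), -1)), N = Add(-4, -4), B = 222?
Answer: Rational(133, 2) ≈ 66.500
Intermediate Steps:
R = Rational(1, 5) ≈ 0.20000
N = -8
Function('P')(o, q) = Mul(Pow(Add(4, q), -1), Add(Rational(1, 5), o)) (Function('P')(o, q) = Mul(Add(o, Rational(1, 5)), Pow(Add(q, 4), -1)) = Mul(Add(Rational(1, 5), o), Pow(Add(4, q), -1)) = Mul(Pow(Add(4, q), -1), Add(Rational(1, 5), o)))
H = 95 (H = Add(Add(222, -106), -21) = Add(116, -21) = 95)
Mul(H, Function('P')(-3, N)) = Mul(95, Mul(Pow(Add(4, -8), -1), Add(Rational(1, 5), -3))) = Mul(95, Mul(Pow(-4, -1), Rational(-14, 5))) = Mul(95, Mul(Rational(-1, 4), Rational(-14, 5))) = Mul(95, Rational(7, 10)) = Rational(133, 2)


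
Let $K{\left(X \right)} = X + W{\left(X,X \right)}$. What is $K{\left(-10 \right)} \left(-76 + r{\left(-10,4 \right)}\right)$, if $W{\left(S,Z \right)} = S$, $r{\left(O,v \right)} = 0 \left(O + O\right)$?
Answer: $1520$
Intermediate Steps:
$r{\left(O,v \right)} = 0$ ($r{\left(O,v \right)} = 0 \cdot 2 O = 0$)
$K{\left(X \right)} = 2 X$ ($K{\left(X \right)} = X + X = 2 X$)
$K{\left(-10 \right)} \left(-76 + r{\left(-10,4 \right)}\right) = 2 \left(-10\right) \left(-76 + 0\right) = \left(-20\right) \left(-76\right) = 1520$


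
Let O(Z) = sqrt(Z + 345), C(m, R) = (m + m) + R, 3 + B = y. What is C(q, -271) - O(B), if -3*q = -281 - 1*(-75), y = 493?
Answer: -401/3 - sqrt(835) ≈ -162.56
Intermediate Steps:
q = 206/3 (q = -(-281 - 1*(-75))/3 = -(-281 + 75)/3 = -1/3*(-206) = 206/3 ≈ 68.667)
B = 490 (B = -3 + 493 = 490)
C(m, R) = R + 2*m (C(m, R) = 2*m + R = R + 2*m)
O(Z) = sqrt(345 + Z)
C(q, -271) - O(B) = (-271 + 2*(206/3)) - sqrt(345 + 490) = (-271 + 412/3) - sqrt(835) = -401/3 - sqrt(835)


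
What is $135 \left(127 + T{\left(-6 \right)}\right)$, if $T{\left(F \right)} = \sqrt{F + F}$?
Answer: $17145 + 270 i \sqrt{3} \approx 17145.0 + 467.65 i$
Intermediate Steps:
$T{\left(F \right)} = \sqrt{2} \sqrt{F}$ ($T{\left(F \right)} = \sqrt{2 F} = \sqrt{2} \sqrt{F}$)
$135 \left(127 + T{\left(-6 \right)}\right) = 135 \left(127 + \sqrt{2} \sqrt{-6}\right) = 135 \left(127 + \sqrt{2} i \sqrt{6}\right) = 135 \left(127 + 2 i \sqrt{3}\right) = 17145 + 270 i \sqrt{3}$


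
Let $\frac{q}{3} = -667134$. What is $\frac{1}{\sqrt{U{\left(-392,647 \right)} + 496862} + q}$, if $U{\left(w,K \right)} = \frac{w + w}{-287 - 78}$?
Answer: $- \frac{365255865}{731023728045023} - \frac{\sqrt{66194726110}}{1462047456090046} \approx -4.9983 \cdot 10^{-7}$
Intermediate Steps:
$U{\left(w,K \right)} = - \frac{2 w}{365}$ ($U{\left(w,K \right)} = \frac{2 w}{-365} = 2 w \left(- \frac{1}{365}\right) = - \frac{2 w}{365}$)
$q = -2001402$ ($q = 3 \left(-667134\right) = -2001402$)
$\frac{1}{\sqrt{U{\left(-392,647 \right)} + 496862} + q} = \frac{1}{\sqrt{\left(- \frac{2}{365}\right) \left(-392\right) + 496862} - 2001402} = \frac{1}{\sqrt{\frac{784}{365} + 496862} - 2001402} = \frac{1}{\sqrt{\frac{181355414}{365}} - 2001402} = \frac{1}{\frac{\sqrt{66194726110}}{365} - 2001402} = \frac{1}{-2001402 + \frac{\sqrt{66194726110}}{365}}$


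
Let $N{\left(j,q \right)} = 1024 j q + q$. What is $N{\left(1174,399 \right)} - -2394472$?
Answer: $482063095$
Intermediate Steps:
$N{\left(j,q \right)} = q + 1024 j q$ ($N{\left(j,q \right)} = 1024 j q + q = q + 1024 j q$)
$N{\left(1174,399 \right)} - -2394472 = 399 \left(1 + 1024 \cdot 1174\right) - -2394472 = 399 \left(1 + 1202176\right) + 2394472 = 399 \cdot 1202177 + 2394472 = 479668623 + 2394472 = 482063095$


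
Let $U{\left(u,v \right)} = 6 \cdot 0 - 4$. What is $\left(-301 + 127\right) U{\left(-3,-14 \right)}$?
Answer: $696$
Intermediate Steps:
$U{\left(u,v \right)} = -4$ ($U{\left(u,v \right)} = 0 - 4 = -4$)
$\left(-301 + 127\right) U{\left(-3,-14 \right)} = \left(-301 + 127\right) \left(-4\right) = \left(-174\right) \left(-4\right) = 696$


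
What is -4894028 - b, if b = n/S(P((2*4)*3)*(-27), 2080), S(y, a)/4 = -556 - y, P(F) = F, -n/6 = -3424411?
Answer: -910774385/184 ≈ -4.9499e+6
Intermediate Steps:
n = 20546466 (n = -6*(-3424411) = 20546466)
S(y, a) = -2224 - 4*y (S(y, a) = 4*(-556 - y) = -2224 - 4*y)
b = 10273233/184 (b = 20546466/(-2224 - 4*(2*4)*3*(-27)) = 20546466/(-2224 - 4*8*3*(-27)) = 20546466/(-2224 - 96*(-27)) = 20546466/(-2224 - 4*(-648)) = 20546466/(-2224 + 2592) = 20546466/368 = 20546466*(1/368) = 10273233/184 ≈ 55833.)
-4894028 - b = -4894028 - 1*10273233/184 = -4894028 - 10273233/184 = -910774385/184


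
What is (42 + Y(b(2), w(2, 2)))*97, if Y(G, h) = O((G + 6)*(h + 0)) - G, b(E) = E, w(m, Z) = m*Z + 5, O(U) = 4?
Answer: 4268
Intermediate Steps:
w(m, Z) = 5 + Z*m (w(m, Z) = Z*m + 5 = 5 + Z*m)
Y(G, h) = 4 - G
(42 + Y(b(2), w(2, 2)))*97 = (42 + (4 - 1*2))*97 = (42 + (4 - 2))*97 = (42 + 2)*97 = 44*97 = 4268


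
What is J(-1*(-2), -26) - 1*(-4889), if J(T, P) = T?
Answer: 4891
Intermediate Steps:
J(-1*(-2), -26) - 1*(-4889) = -1*(-2) - 1*(-4889) = 2 + 4889 = 4891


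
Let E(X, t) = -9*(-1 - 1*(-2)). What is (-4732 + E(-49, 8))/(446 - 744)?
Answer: 4741/298 ≈ 15.909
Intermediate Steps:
E(X, t) = -9 (E(X, t) = -9*(-1 + 2) = -9*1 = -9)
(-4732 + E(-49, 8))/(446 - 744) = (-4732 - 9)/(446 - 744) = -4741/(-298) = -4741*(-1/298) = 4741/298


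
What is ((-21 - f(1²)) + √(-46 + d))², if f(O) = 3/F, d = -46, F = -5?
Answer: 8104/25 - 408*I*√23/5 ≈ 324.16 - 391.34*I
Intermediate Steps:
f(O) = -⅗ (f(O) = 3/(-5) = 3*(-⅕) = -⅗)
((-21 - f(1²)) + √(-46 + d))² = ((-21 - 1*(-⅗)) + √(-46 - 46))² = ((-21 + ⅗) + √(-92))² = (-102/5 + 2*I*√23)²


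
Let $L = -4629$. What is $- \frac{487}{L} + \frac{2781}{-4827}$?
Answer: $- \frac{3507500}{7448061} \approx -0.47093$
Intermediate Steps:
$- \frac{487}{L} + \frac{2781}{-4827} = - \frac{487}{-4629} + \frac{2781}{-4827} = \left(-487\right) \left(- \frac{1}{4629}\right) + 2781 \left(- \frac{1}{4827}\right) = \frac{487}{4629} - \frac{927}{1609} = - \frac{3507500}{7448061}$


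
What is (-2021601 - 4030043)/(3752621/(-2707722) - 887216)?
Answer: 16386169594968/2402338034573 ≈ 6.8209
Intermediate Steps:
(-2021601 - 4030043)/(3752621/(-2707722) - 887216) = -6051644/(3752621*(-1/2707722) - 887216) = -6051644/(-3752621/2707722 - 887216) = -6051644/(-2402338034573/2707722) = -6051644*(-2707722/2402338034573) = 16386169594968/2402338034573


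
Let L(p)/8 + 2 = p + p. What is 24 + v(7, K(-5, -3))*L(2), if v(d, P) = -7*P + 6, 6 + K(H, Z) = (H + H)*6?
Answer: 7512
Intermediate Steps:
K(H, Z) = -6 + 12*H (K(H, Z) = -6 + (H + H)*6 = -6 + (2*H)*6 = -6 + 12*H)
L(p) = -16 + 16*p (L(p) = -16 + 8*(p + p) = -16 + 8*(2*p) = -16 + 16*p)
v(d, P) = 6 - 7*P
24 + v(7, K(-5, -3))*L(2) = 24 + (6 - 7*(-6 + 12*(-5)))*(-16 + 16*2) = 24 + (6 - 7*(-6 - 60))*(-16 + 32) = 24 + (6 - 7*(-66))*16 = 24 + (6 + 462)*16 = 24 + 468*16 = 24 + 7488 = 7512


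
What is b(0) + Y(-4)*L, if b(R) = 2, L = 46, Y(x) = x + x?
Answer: -366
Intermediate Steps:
Y(x) = 2*x
b(0) + Y(-4)*L = 2 + (2*(-4))*46 = 2 - 8*46 = 2 - 368 = -366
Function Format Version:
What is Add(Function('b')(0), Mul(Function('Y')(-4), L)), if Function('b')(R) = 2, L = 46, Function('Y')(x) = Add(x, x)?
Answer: -366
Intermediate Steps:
Function('Y')(x) = Mul(2, x)
Add(Function('b')(0), Mul(Function('Y')(-4), L)) = Add(2, Mul(Mul(2, -4), 46)) = Add(2, Mul(-8, 46)) = Add(2, -368) = -366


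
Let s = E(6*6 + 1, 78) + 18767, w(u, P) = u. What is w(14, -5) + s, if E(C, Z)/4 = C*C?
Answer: 24257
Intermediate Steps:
E(C, Z) = 4*C² (E(C, Z) = 4*(C*C) = 4*C²)
s = 24243 (s = 4*(6*6 + 1)² + 18767 = 4*(36 + 1)² + 18767 = 4*37² + 18767 = 4*1369 + 18767 = 5476 + 18767 = 24243)
w(14, -5) + s = 14 + 24243 = 24257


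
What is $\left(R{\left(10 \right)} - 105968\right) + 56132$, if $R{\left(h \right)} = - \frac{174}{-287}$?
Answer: $- \frac{14302758}{287} \approx -49835.0$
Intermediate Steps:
$R{\left(h \right)} = \frac{174}{287}$ ($R{\left(h \right)} = \left(-174\right) \left(- \frac{1}{287}\right) = \frac{174}{287}$)
$\left(R{\left(10 \right)} - 105968\right) + 56132 = \left(\frac{174}{287} - 105968\right) + 56132 = - \frac{30412642}{287} + 56132 = - \frac{14302758}{287}$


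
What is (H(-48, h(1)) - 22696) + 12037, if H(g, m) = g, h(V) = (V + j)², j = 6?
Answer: -10707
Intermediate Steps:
h(V) = (6 + V)² (h(V) = (V + 6)² = (6 + V)²)
(H(-48, h(1)) - 22696) + 12037 = (-48 - 22696) + 12037 = -22744 + 12037 = -10707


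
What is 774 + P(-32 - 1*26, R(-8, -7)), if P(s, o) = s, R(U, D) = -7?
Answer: 716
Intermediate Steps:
774 + P(-32 - 1*26, R(-8, -7)) = 774 + (-32 - 1*26) = 774 + (-32 - 26) = 774 - 58 = 716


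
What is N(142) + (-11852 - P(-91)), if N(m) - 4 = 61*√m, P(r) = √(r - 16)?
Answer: -11848 + 61*√142 - I*√107 ≈ -11121.0 - 10.344*I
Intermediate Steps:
P(r) = √(-16 + r)
N(m) = 4 + 61*√m
N(142) + (-11852 - P(-91)) = (4 + 61*√142) + (-11852 - √(-16 - 91)) = (4 + 61*√142) + (-11852 - √(-107)) = (4 + 61*√142) + (-11852 - I*√107) = -11848 + 61*√142 - I*√107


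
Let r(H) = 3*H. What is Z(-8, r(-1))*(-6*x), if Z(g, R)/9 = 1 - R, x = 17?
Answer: -3672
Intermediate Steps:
Z(g, R) = 9 - 9*R (Z(g, R) = 9*(1 - R) = 9 - 9*R)
Z(-8, r(-1))*(-6*x) = (9 - 27*(-1))*(-6*17) = (9 - 9*(-3))*(-102) = (9 + 27)*(-102) = 36*(-102) = -3672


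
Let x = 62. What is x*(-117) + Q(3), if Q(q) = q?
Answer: -7251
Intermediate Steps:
x*(-117) + Q(3) = 62*(-117) + 3 = -7254 + 3 = -7251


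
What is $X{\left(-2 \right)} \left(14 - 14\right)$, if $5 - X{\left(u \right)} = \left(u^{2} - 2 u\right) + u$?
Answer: $0$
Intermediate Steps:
$X{\left(u \right)} = 5 + u - u^{2}$ ($X{\left(u \right)} = 5 - \left(\left(u^{2} - 2 u\right) + u\right) = 5 - \left(u^{2} - u\right) = 5 + u - u^{2}$)
$X{\left(-2 \right)} \left(14 - 14\right) = \left(5 - 2 - \left(-2\right)^{2}\right) \left(14 - 14\right) = \left(5 - 2 - 4\right) 0 = \left(-1\right) 0 = 0$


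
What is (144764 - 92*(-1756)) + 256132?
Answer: 562448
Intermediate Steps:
(144764 - 92*(-1756)) + 256132 = (144764 + 161552) + 256132 = 306316 + 256132 = 562448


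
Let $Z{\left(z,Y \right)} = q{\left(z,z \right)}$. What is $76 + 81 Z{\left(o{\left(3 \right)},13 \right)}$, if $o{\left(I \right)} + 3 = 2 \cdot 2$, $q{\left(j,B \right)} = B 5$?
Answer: $481$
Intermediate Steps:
$q{\left(j,B \right)} = 5 B$
$o{\left(I \right)} = 1$ ($o{\left(I \right)} = -3 + 2 \cdot 2 = -3 + 4 = 1$)
$Z{\left(z,Y \right)} = 5 z$
$76 + 81 Z{\left(o{\left(3 \right)},13 \right)} = 76 + 81 \cdot 5 \cdot 1 = 76 + 81 \cdot 5 = 76 + 405 = 481$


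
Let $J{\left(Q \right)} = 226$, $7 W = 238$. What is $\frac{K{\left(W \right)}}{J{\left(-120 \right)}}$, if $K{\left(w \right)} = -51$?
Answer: $- \frac{51}{226} \approx -0.22566$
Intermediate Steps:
$W = 34$ ($W = \frac{1}{7} \cdot 238 = 34$)
$\frac{K{\left(W \right)}}{J{\left(-120 \right)}} = - \frac{51}{226}$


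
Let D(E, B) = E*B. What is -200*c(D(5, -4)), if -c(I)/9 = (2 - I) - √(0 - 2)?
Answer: 39600 - 1800*I*√2 ≈ 39600.0 - 2545.6*I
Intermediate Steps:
D(E, B) = B*E
c(I) = -18 + 9*I + 9*I*√2 (c(I) = -9*((2 - I) - √(0 - 2)) = -9*((2 - I) - √(-2)) = -9*((2 - I) - I*√2) = -9*(2 - I - I*√2) = -18 + 9*I + 9*I*√2)
-200*c(D(5, -4)) = -200*(-18 + 9*(-4*5) + 9*I*√2) = -200*(-18 + 9*(-20) + 9*I*√2) = -200*(-18 - 180 + 9*I*√2) = -200*(-198 + 9*I*√2) = 39600 - 1800*I*√2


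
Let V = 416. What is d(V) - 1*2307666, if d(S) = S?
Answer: -2307250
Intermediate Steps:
d(V) - 1*2307666 = 416 - 1*2307666 = 416 - 2307666 = -2307250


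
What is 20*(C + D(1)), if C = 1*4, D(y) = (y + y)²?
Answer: 160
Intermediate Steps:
D(y) = 4*y² (D(y) = (2*y)² = 4*y²)
C = 4
20*(C + D(1)) = 20*(4 + 4*1²) = 20*(4 + 4*1) = 20*(4 + 4) = 20*8 = 160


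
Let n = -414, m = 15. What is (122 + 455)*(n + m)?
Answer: -230223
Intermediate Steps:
(122 + 455)*(n + m) = (122 + 455)*(-414 + 15) = 577*(-399) = -230223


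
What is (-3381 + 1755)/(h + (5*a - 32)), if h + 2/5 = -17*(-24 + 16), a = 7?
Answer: -2710/231 ≈ -11.732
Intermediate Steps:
h = 678/5 (h = -⅖ - 17*(-24 + 16) = -⅖ - 17*(-8) = -⅖ + 136 = 678/5 ≈ 135.60)
(-3381 + 1755)/(h + (5*a - 32)) = (-3381 + 1755)/(678/5 + (5*7 - 32)) = -1626/(678/5 + (35 - 32)) = -1626/(678/5 + 3) = -1626/693/5 = -1626*5/693 = -2710/231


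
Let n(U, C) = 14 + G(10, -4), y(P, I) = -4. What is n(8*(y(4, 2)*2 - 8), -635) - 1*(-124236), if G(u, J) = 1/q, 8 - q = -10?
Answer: 2236501/18 ≈ 1.2425e+5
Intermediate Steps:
q = 18 (q = 8 - 1*(-10) = 8 + 10 = 18)
G(u, J) = 1/18
n(U, C) = 253/18 (n(U, C) = 14 + 1/18 = 253/18)
n(8*(y(4, 2)*2 - 8), -635) - 1*(-124236) = 253/18 - 1*(-124236) = 253/18 + 124236 = 2236501/18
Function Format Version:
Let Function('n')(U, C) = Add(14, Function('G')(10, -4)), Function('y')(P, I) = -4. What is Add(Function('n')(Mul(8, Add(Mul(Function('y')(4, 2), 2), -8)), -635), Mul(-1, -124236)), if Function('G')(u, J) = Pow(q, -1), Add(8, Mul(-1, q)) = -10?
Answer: Rational(2236501, 18) ≈ 1.2425e+5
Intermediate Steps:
q = 18 (q = Add(8, Mul(-1, -10)) = Add(8, 10) = 18)
Function('G')(u, J) = Rational(1, 18) (Function('G')(u, J) = Pow(18, -1) = Rational(1, 18))
Function('n')(U, C) = Rational(253, 18) (Function('n')(U, C) = Add(14, Rational(1, 18)) = Rational(253, 18))
Add(Function('n')(Mul(8, Add(Mul(Function('y')(4, 2), 2), -8)), -635), Mul(-1, -124236)) = Add(Rational(253, 18), Mul(-1, -124236)) = Add(Rational(253, 18), 124236) = Rational(2236501, 18)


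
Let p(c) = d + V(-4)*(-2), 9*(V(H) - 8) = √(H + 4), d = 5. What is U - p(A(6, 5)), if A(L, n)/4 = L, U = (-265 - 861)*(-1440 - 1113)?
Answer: 2874689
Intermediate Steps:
V(H) = 8 + √(4 + H)/9 (V(H) = 8 + √(H + 4)/9 = 8 + √(4 + H)/9)
U = 2874678 (U = -1126*(-2553) = 2874678)
A(L, n) = 4*L
p(c) = -11 (p(c) = 5 + (8 + √(4 - 4)/9)*(-2) = 5 + (8 + √0/9)*(-2) = 5 + (8 + (⅑)*0)*(-2) = 5 + (8 + 0)*(-2) = 5 + 8*(-2) = 5 - 16 = -11)
U - p(A(6, 5)) = 2874678 - 1*(-11) = 2874678 + 11 = 2874689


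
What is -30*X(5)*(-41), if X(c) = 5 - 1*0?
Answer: 6150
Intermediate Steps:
X(c) = 5 (X(c) = 5 + 0 = 5)
-30*X(5)*(-41) = -30*5*(-41) = -150*(-41) = 6150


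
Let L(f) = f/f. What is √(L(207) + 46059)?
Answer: 14*√235 ≈ 214.62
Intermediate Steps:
L(f) = 1
√(L(207) + 46059) = √(1 + 46059) = √46060 = 14*√235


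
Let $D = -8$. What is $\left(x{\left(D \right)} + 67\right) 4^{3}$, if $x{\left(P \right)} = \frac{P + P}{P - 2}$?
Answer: $\frac{21952}{5} \approx 4390.4$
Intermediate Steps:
$x{\left(P \right)} = \frac{2 P}{-2 + P}$
$\left(x{\left(D \right)} + 67\right) 4^{3} = \left(2 \left(-8\right) \frac{1}{-2 - 8} + 67\right) 4^{3} = \left(2 \left(-8\right) \frac{1}{-10} + 67\right) 64 = \left(2 \left(-8\right) \left(- \frac{1}{10}\right) + 67\right) 64 = \left(\frac{8}{5} + 67\right) 64 = \frac{343}{5} \cdot 64 = \frac{21952}{5}$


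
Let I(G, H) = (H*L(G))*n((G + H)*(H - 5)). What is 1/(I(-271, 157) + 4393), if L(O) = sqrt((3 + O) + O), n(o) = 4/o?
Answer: 82440022032/362159030072387 + 4760868*I*sqrt(11)/362159030072387 ≈ 0.00022763 + 4.36e-8*I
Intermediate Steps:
L(O) = sqrt(3 + 2*O)
I(G, H) = 4*H*sqrt(3 + 2*G)/((-5 + H)*(G + H)) (I(G, H) = (H*sqrt(3 + 2*G))*(4/(((G + H)*(H - 5)))) = (H*sqrt(3 + 2*G))*(4/(((G + H)*(-5 + H)))) = (H*sqrt(3 + 2*G))*(4/(((-5 + H)*(G + H)))) = (H*sqrt(3 + 2*G))*(4*(1/((-5 + H)*(G + H)))) = (H*sqrt(3 + 2*G))*(4/((-5 + H)*(G + H))) = 4*H*sqrt(3 + 2*G)/((-5 + H)*(G + H)))
1/(I(-271, 157) + 4393) = 1/(4*157*sqrt(3 + 2*(-271))/(157**2 - 5*(-271) - 5*157 - 271*157) + 4393) = 1/(4*157*sqrt(3 - 542)/(24649 + 1355 - 785 - 42547) + 4393) = 1/(4*157*sqrt(-539)/(-17328) + 4393) = 1/(4*157*(7*I*sqrt(11))*(-1/17328) + 4393) = 1/(-1099*I*sqrt(11)/4332 + 4393) = 1/(4393 - 1099*I*sqrt(11)/4332)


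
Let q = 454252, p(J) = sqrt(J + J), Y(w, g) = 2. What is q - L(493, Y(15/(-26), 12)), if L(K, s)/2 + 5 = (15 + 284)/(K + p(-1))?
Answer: 110408538548/243051 + 598*I*sqrt(2)/243051 ≈ 4.5426e+5 + 0.0034795*I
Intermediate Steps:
p(J) = sqrt(2)*sqrt(J) (p(J) = sqrt(2*J) = sqrt(2)*sqrt(J))
L(K, s) = -10 + 598/(K + I*sqrt(2)) (L(K, s) = -10 + 2*((15 + 284)/(K + sqrt(2)*sqrt(-1))) = -10 + 2*(299/(K + sqrt(2)*I)) = -10 + 2*(299/(K + I*sqrt(2))) = -10 + 598/(K + I*sqrt(2)))
q - L(493, Y(15/(-26), 12)) = 454252 - 2*(299 - 5*493 - 5*I*sqrt(2))/(493 + I*sqrt(2)) = 454252 - 2*(299 - 2465 - 5*I*sqrt(2))/(493 + I*sqrt(2)) = 454252 - 2*(-2166 - 5*I*sqrt(2))/(493 + I*sqrt(2))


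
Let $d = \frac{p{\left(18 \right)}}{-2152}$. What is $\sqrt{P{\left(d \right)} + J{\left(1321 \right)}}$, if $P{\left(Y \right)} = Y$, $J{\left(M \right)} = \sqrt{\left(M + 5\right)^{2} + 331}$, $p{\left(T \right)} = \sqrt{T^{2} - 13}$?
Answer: $\frac{\sqrt{- 538 \sqrt{311} + 1157776 \sqrt{1758607}}}{1076} \approx 36.416$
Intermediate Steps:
$p{\left(T \right)} = \sqrt{-13 + T^{2}}$
$J{\left(M \right)} = \sqrt{331 + \left(5 + M\right)^{2}}$ ($J{\left(M \right)} = \sqrt{\left(5 + M\right)^{2} + 331} = \sqrt{331 + \left(5 + M\right)^{2}}$)
$d = - \frac{\sqrt{311}}{2152}$ ($d = \frac{\sqrt{-13 + 18^{2}}}{-2152} = \sqrt{-13 + 324} \left(- \frac{1}{2152}\right) = \sqrt{311} \left(- \frac{1}{2152}\right) = - \frac{\sqrt{311}}{2152} \approx -0.0081948$)
$\sqrt{P{\left(d \right)} + J{\left(1321 \right)}} = \sqrt{- \frac{\sqrt{311}}{2152} + \sqrt{331 + \left(5 + 1321\right)^{2}}} = \sqrt{- \frac{\sqrt{311}}{2152} + \sqrt{331 + 1326^{2}}} = \sqrt{- \frac{\sqrt{311}}{2152} + \sqrt{331 + 1758276}} = \sqrt{- \frac{\sqrt{311}}{2152} + \sqrt{1758607}} = \sqrt{\sqrt{1758607} - \frac{\sqrt{311}}{2152}}$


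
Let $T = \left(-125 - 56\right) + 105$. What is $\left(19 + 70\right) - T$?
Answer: $165$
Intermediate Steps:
$T = -76$ ($T = -181 + 105 = -76$)
$\left(19 + 70\right) - T = \left(19 + 70\right) - -76 = 89 + 76 = 165$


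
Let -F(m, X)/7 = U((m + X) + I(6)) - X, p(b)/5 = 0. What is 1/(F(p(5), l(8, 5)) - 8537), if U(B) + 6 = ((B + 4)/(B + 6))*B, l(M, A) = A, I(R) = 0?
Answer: -11/93375 ≈ -0.00011780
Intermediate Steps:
U(B) = -6 + B*(4 + B)/(6 + B) (U(B) = -6 + ((B + 4)/(B + 6))*B = -6 + ((4 + B)/(6 + B))*B = -6 + B*(4 + B)/(6 + B))
p(b) = 0 (p(b) = 5*0 = 0)
F(m, X) = 7*X - 7*(-36 + (X + m)² - 2*X - 2*m)/(6 + X + m) (F(m, X) = -7*((-36 + ((m + X) + 0)² - 2*((m + X) + 0))/(6 + ((m + X) + 0)) - X) = -7*((-36 + ((X + m) + 0)² - 2*((X + m) + 0))/(6 + ((X + m) + 0)) - X) = -7*((-36 + (X + m)² - 2*(X + m))/(6 + (X + m)) - X) = -7*((-36 + (X + m)² + (-2*X - 2*m))/(6 + X + m) - X) = -7*((-36 + (X + m)² - 2*X - 2*m)/(6 + X + m) - X) = -7*(-X + (-36 + (X + m)² - 2*X - 2*m)/(6 + X + m)) = 7*X - 7*(-36 + (X + m)² - 2*X - 2*m)/(6 + X + m))
1/(F(p(5), l(8, 5)) - 8537) = 1/(7*(36 - 1*0² + 2*0 + 8*5 - 1*5*0)/(6 + 5 + 0) - 8537) = 1/(7*(36 - 1*0 + 0 + 40 + 0)/11 - 8537) = 1/(7*(1/11)*(36 + 0 + 0 + 40 + 0) - 8537) = 1/(7*(1/11)*76 - 8537) = 1/(532/11 - 8537) = 1/(-93375/11) = -11/93375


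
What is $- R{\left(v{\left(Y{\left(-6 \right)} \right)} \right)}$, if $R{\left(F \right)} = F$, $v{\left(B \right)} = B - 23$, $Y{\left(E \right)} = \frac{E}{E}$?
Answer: $22$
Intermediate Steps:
$Y{\left(E \right)} = 1$
$v{\left(B \right)} = -23 + B$
$- R{\left(v{\left(Y{\left(-6 \right)} \right)} \right)} = - (-23 + 1) = \left(-1\right) \left(-22\right) = 22$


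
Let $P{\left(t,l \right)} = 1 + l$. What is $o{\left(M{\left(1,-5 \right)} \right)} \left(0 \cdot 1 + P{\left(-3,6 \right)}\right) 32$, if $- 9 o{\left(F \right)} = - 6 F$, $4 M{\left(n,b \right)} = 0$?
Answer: $0$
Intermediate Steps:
$M{\left(n,b \right)} = 0$ ($M{\left(n,b \right)} = \frac{1}{4} \cdot 0 = 0$)
$o{\left(F \right)} = \frac{2 F}{3}$ ($o{\left(F \right)} = - \frac{\left(-6\right) F}{9} = \frac{2 F}{3}$)
$o{\left(M{\left(1,-5 \right)} \right)} \left(0 \cdot 1 + P{\left(-3,6 \right)}\right) 32 = \frac{2}{3} \cdot 0 \left(0 \cdot 1 + \left(1 + 6\right)\right) 32 = 0 \left(0 + 7\right) 32 = 0 \cdot 7 \cdot 32 = 0 \cdot 32 = 0$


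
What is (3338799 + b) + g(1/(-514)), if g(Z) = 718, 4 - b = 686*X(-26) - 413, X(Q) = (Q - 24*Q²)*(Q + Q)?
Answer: -576330066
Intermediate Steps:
X(Q) = 2*Q*(Q - 24*Q²) (X(Q) = (Q - 24*Q²)*(2*Q) = 2*Q*(Q - 24*Q²))
b = -579669583 (b = 4 - (686*((-26)²*(2 - 48*(-26))) - 413) = 4 - (686*(676*(2 + 1248)) - 413) = 4 - (686*(676*1250) - 413) = 4 - (686*845000 - 413) = 4 - (579670000 - 413) = 4 - 1*579669587 = 4 - 579669587 = -579669583)
(3338799 + b) + g(1/(-514)) = (3338799 - 579669583) + 718 = -576330784 + 718 = -576330066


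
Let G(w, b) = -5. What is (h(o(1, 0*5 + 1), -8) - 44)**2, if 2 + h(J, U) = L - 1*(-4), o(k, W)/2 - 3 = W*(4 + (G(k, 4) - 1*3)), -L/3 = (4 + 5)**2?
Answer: 81225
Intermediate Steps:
L = -243 (L = -3*(4 + 5)**2 = -3*9**2 = -3*81 = -243)
o(k, W) = 6 - 8*W (o(k, W) = 6 + 2*(W*(4 + (-5 - 1*3))) = 6 + 2*(W*(4 + (-5 - 3))) = 6 + 2*(W*(4 - 8)) = 6 + 2*(W*(-4)) = 6 + 2*(-4*W) = 6 - 8*W)
h(J, U) = -241 (h(J, U) = -2 + (-243 - 1*(-4)) = -2 + (-243 + 4) = -2 - 239 = -241)
(h(o(1, 0*5 + 1), -8) - 44)**2 = (-241 - 44)**2 = (-285)**2 = 81225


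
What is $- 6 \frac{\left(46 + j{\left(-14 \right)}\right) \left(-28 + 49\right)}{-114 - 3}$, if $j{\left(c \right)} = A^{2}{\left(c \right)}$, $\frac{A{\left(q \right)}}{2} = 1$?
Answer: $\frac{700}{13} \approx 53.846$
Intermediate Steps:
$A{\left(q \right)} = 2$ ($A{\left(q \right)} = 2 \cdot 1 = 2$)
$j{\left(c \right)} = 4$ ($j{\left(c \right)} = 2^{2} = 4$)
$- 6 \frac{\left(46 + j{\left(-14 \right)}\right) \left(-28 + 49\right)}{-114 - 3} = - 6 \frac{\left(46 + 4\right) \left(-28 + 49\right)}{-114 - 3} = - 6 \frac{50 \cdot 21}{-114 - 3} = - 6 \frac{1050}{-117} = - 6 \cdot 1050 \left(- \frac{1}{117}\right) = \left(-6\right) \left(- \frac{350}{39}\right) = \frac{700}{13}$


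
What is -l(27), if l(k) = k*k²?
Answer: -19683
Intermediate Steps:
l(k) = k³
-l(27) = -1*27³ = -1*19683 = -19683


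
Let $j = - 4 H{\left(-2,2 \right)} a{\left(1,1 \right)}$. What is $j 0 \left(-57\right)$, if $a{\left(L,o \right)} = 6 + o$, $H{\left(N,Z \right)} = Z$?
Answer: $0$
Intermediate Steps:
$j = -56$ ($j = \left(-4\right) 2 \left(6 + 1\right) = \left(-8\right) 7 = -56$)
$j 0 \left(-57\right) = - 56 \cdot 0 \left(-57\right) = \left(-56\right) 0 = 0$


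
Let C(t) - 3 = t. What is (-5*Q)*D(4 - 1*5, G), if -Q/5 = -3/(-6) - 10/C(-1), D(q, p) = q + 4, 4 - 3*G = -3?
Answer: -675/2 ≈ -337.50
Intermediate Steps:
G = 7/3 (G = 4/3 - ⅓*(-3) = 4/3 + 1 = 7/3 ≈ 2.3333)
C(t) = 3 + t
D(q, p) = 4 + q
Q = 45/2 (Q = -5*(-3/(-6) - 10/(3 - 1)) = -5*(-3*(-⅙) - 10/2) = -5*(½ - 10*½) = -5*(½ - 5) = -5*(-9/2) = 45/2 ≈ 22.500)
(-5*Q)*D(4 - 1*5, G) = (-5*45/2)*(4 + (4 - 1*5)) = -225*(4 + (4 - 5))/2 = -225*(4 - 1)/2 = -225/2*3 = -675/2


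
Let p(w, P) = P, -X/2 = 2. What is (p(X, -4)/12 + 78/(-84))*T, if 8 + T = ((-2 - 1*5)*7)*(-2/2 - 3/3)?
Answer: -795/7 ≈ -113.57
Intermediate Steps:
X = -4 (X = -2*2 = -4)
T = 90 (T = -8 + ((-2 - 1*5)*7)*(-2/2 - 3/3) = -8 + ((-2 - 5)*7)*(-2*1/2 - 3*1/3) = -8 + (-7*7)*(-1 - 1) = -8 - 49*(-2) = -8 + 98 = 90)
(p(X, -4)/12 + 78/(-84))*T = (-4/12 + 78/(-84))*90 = (-4*1/12 + 78*(-1/84))*90 = (-1/3 - 13/14)*90 = -53/42*90 = -795/7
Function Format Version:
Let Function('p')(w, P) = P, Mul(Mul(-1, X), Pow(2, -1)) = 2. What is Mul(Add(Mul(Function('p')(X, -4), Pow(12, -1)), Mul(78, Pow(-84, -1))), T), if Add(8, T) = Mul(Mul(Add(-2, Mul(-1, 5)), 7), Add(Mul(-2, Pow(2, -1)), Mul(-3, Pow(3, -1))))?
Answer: Rational(-795, 7) ≈ -113.57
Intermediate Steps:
X = -4 (X = Mul(-2, 2) = -4)
T = 90 (T = Add(-8, Mul(Mul(Add(-2, Mul(-1, 5)), 7), Add(Mul(-2, Pow(2, -1)), Mul(-3, Pow(3, -1))))) = Add(-8, Mul(Mul(Add(-2, -5), 7), Add(Mul(-2, Rational(1, 2)), Mul(-3, Rational(1, 3))))) = Add(-8, Mul(Mul(-7, 7), Add(-1, -1))) = Add(-8, Mul(-49, -2)) = Add(-8, 98) = 90)
Mul(Add(Mul(Function('p')(X, -4), Pow(12, -1)), Mul(78, Pow(-84, -1))), T) = Mul(Add(Mul(-4, Pow(12, -1)), Mul(78, Pow(-84, -1))), 90) = Mul(Add(Mul(-4, Rational(1, 12)), Mul(78, Rational(-1, 84))), 90) = Mul(Add(Rational(-1, 3), Rational(-13, 14)), 90) = Mul(Rational(-53, 42), 90) = Rational(-795, 7)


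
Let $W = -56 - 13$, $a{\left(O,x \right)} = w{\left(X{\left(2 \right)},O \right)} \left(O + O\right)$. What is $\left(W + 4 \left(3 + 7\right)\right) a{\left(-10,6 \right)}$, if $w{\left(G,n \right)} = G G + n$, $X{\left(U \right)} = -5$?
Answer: $8700$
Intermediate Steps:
$w{\left(G,n \right)} = n + G^{2}$ ($w{\left(G,n \right)} = G^{2} + n = n + G^{2}$)
$a{\left(O,x \right)} = 2 O \left(25 + O\right)$ ($a{\left(O,x \right)} = \left(O + \left(-5\right)^{2}\right) \left(O + O\right) = \left(O + 25\right) 2 O = \left(25 + O\right) 2 O = 2 O \left(25 + O\right)$)
$W = -69$ ($W = -56 - 13 = -69$)
$\left(W + 4 \left(3 + 7\right)\right) a{\left(-10,6 \right)} = \left(-69 + 4 \left(3 + 7\right)\right) 2 \left(-10\right) \left(25 - 10\right) = \left(-69 + 4 \cdot 10\right) 2 \left(-10\right) 15 = \left(-69 + 40\right) \left(-300\right) = \left(-29\right) \left(-300\right) = 8700$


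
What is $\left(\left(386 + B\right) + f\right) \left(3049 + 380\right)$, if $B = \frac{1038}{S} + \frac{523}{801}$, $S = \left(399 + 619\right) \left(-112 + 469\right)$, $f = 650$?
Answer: $\frac{19162704967122}{5390819} \approx 3.5547 \cdot 10^{6}$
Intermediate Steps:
$S = 363426$ ($S = 1018 \cdot 357 = 363426$)
$B = \frac{31817206}{48517371}$ ($B = \frac{1038}{363426} + \frac{523}{801} = 1038 \cdot \frac{1}{363426} + 523 \cdot \frac{1}{801} = \frac{173}{60571} + \frac{523}{801} = \frac{31817206}{48517371} \approx 0.65579$)
$\left(\left(386 + B\right) + f\right) \left(3049 + 380\right) = \left(\left(386 + \frac{31817206}{48517371}\right) + 650\right) \left(3049 + 380\right) = \left(\frac{18759522412}{48517371} + 650\right) 3429 = \frac{50295813562}{48517371} \cdot 3429 = \frac{19162704967122}{5390819}$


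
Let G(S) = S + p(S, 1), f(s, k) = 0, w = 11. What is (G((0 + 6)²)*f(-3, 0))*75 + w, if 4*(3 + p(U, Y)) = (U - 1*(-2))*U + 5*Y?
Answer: 11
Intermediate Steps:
p(U, Y) = -3 + 5*Y/4 + U*(2 + U)/4 (p(U, Y) = -3 + ((U - 1*(-2))*U + 5*Y)/4 = -3 + ((U + 2)*U + 5*Y)/4 = -3 + ((2 + U)*U + 5*Y)/4 = -3 + (U*(2 + U) + 5*Y)/4 = -3 + (5*Y + U*(2 + U))/4 = -3 + (5*Y/4 + U*(2 + U)/4) = -3 + 5*Y/4 + U*(2 + U)/4)
G(S) = -7/4 + S²/4 + 3*S/2 (G(S) = S + (-3 + S/2 + S²/4 + (5/4)*1) = S + (-3 + S/2 + S²/4 + 5/4) = S + (-7/4 + S/2 + S²/4) = -7/4 + S²/4 + 3*S/2)
(G((0 + 6)²)*f(-3, 0))*75 + w = ((-7/4 + ((0 + 6)²)²/4 + 3*(0 + 6)²/2)*0)*75 + 11 = ((-7/4 + (6²)²/4 + (3/2)*6²)*0)*75 + 11 = ((-7/4 + (¼)*36² + (3/2)*36)*0)*75 + 11 = ((-7/4 + (¼)*1296 + 54)*0)*75 + 11 = ((-7/4 + 324 + 54)*0)*75 + 11 = ((1505/4)*0)*75 + 11 = 0*75 + 11 = 0 + 11 = 11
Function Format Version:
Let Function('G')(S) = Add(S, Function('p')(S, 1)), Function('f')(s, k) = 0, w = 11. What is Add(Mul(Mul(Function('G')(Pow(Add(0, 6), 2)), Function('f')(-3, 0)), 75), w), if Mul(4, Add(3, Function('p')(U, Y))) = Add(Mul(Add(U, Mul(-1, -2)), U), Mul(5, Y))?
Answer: 11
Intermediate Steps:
Function('p')(U, Y) = Add(-3, Mul(Rational(5, 4), Y), Mul(Rational(1, 4), U, Add(2, U))) (Function('p')(U, Y) = Add(-3, Mul(Rational(1, 4), Add(Mul(Add(U, Mul(-1, -2)), U), Mul(5, Y)))) = Add(-3, Mul(Rational(1, 4), Add(Mul(Add(U, 2), U), Mul(5, Y)))) = Add(-3, Mul(Rational(1, 4), Add(Mul(Add(2, U), U), Mul(5, Y)))) = Add(-3, Mul(Rational(1, 4), Add(Mul(U, Add(2, U)), Mul(5, Y)))) = Add(-3, Mul(Rational(1, 4), Add(Mul(5, Y), Mul(U, Add(2, U))))) = Add(-3, Add(Mul(Rational(5, 4), Y), Mul(Rational(1, 4), U, Add(2, U)))) = Add(-3, Mul(Rational(5, 4), Y), Mul(Rational(1, 4), U, Add(2, U))))
Function('G')(S) = Add(Rational(-7, 4), Mul(Rational(1, 4), Pow(S, 2)), Mul(Rational(3, 2), S)) (Function('G')(S) = Add(S, Add(-3, Mul(Rational(1, 2), S), Mul(Rational(1, 4), Pow(S, 2)), Mul(Rational(5, 4), 1))) = Add(S, Add(-3, Mul(Rational(1, 2), S), Mul(Rational(1, 4), Pow(S, 2)), Rational(5, 4))) = Add(S, Add(Rational(-7, 4), Mul(Rational(1, 2), S), Mul(Rational(1, 4), Pow(S, 2)))) = Add(Rational(-7, 4), Mul(Rational(1, 4), Pow(S, 2)), Mul(Rational(3, 2), S)))
Add(Mul(Mul(Function('G')(Pow(Add(0, 6), 2)), Function('f')(-3, 0)), 75), w) = Add(Mul(Mul(Add(Rational(-7, 4), Mul(Rational(1, 4), Pow(Pow(Add(0, 6), 2), 2)), Mul(Rational(3, 2), Pow(Add(0, 6), 2))), 0), 75), 11) = Add(Mul(Mul(Add(Rational(-7, 4), Mul(Rational(1, 4), Pow(Pow(6, 2), 2)), Mul(Rational(3, 2), Pow(6, 2))), 0), 75), 11) = Add(Mul(Mul(Add(Rational(-7, 4), Mul(Rational(1, 4), Pow(36, 2)), Mul(Rational(3, 2), 36)), 0), 75), 11) = Add(Mul(Mul(Add(Rational(-7, 4), Mul(Rational(1, 4), 1296), 54), 0), 75), 11) = Add(Mul(Mul(Add(Rational(-7, 4), 324, 54), 0), 75), 11) = Add(Mul(Mul(Rational(1505, 4), 0), 75), 11) = Add(Mul(0, 75), 11) = Add(0, 11) = 11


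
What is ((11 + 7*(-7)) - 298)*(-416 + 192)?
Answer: 75264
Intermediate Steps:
((11 + 7*(-7)) - 298)*(-416 + 192) = ((11 - 49) - 298)*(-224) = (-38 - 298)*(-224) = -336*(-224) = 75264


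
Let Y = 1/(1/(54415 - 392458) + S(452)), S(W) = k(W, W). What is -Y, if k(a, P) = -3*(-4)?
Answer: -338043/4056515 ≈ -0.083333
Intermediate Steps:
k(a, P) = 12
S(W) = 12
Y = 338043/4056515 (Y = 1/(1/(54415 - 392458) + 12) = 1/(1/(-338043) + 12) = 1/(-1/338043 + 12) = 1/(4056515/338043) = 338043/4056515 ≈ 0.083333)
-Y = -1*338043/4056515 = -338043/4056515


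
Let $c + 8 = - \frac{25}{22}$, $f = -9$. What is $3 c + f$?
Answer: $- \frac{801}{22} \approx -36.409$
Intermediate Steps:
$c = - \frac{201}{22}$ ($c = -8 - \frac{25}{22} = - \frac{201}{22} \approx -9.1364$)
$3 c + f = 3 \left(- \frac{201}{22}\right) - 9 = - \frac{603}{22} - 9 = - \frac{801}{22}$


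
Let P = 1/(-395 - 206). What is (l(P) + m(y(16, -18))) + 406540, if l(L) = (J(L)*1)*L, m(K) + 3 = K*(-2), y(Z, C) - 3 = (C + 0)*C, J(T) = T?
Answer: 146605345484/361201 ≈ 4.0588e+5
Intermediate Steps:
y(Z, C) = 3 + C² (y(Z, C) = 3 + (C + 0)*C = 3 + C*C = 3 + C²)
m(K) = -3 - 2*K (m(K) = -3 + K*(-2) = -3 - 2*K)
P = -1/601 (P = 1/(-601) = -1/601 ≈ -0.0016639)
l(L) = L² (l(L) = (L*1)*L = L*L = L²)
(l(P) + m(y(16, -18))) + 406540 = ((-1/601)² + (-3 - 2*(3 + (-18)²))) + 406540 = (1/361201 + (-3 - 2*(3 + 324))) + 406540 = (1/361201 + (-3 - 2*327)) + 406540 = (1/361201 + (-3 - 654)) + 406540 = (1/361201 - 657) + 406540 = -237309056/361201 + 406540 = 146605345484/361201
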